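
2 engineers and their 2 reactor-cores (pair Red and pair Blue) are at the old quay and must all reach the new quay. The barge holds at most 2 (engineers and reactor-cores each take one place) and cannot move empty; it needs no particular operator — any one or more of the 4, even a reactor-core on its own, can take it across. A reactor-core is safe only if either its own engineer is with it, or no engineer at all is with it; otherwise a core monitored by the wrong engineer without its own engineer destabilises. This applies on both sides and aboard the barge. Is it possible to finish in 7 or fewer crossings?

Yes

Yes — this plan uses 5 crossings (≤ 7):
1. engineer Red and reactor-core Red cross → the new quay.
2. engineer Red crosses ← the old quay.
3. engineer Blue and engineer Red cross → the new quay.
4. engineer Blue crosses ← the old quay.
5. engineer Blue and reactor-core Blue cross → the new quay.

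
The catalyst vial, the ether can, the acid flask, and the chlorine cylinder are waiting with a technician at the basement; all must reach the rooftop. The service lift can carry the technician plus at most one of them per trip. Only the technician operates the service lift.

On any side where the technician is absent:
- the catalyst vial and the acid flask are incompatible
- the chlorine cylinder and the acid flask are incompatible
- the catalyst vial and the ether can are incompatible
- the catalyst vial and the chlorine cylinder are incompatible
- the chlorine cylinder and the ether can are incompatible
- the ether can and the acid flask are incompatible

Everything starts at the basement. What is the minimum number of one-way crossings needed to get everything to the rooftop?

impossible

Whatever the first load, the items left behind include a forbidden pair without the technician. No opening move is safe, so no plan exists.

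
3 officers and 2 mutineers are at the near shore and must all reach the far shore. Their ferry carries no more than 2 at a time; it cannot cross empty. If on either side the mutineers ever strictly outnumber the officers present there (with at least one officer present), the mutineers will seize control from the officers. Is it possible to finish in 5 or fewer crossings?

Counting alone: each trip to the far shore takes at most 2 across and each return brings at least 1 back, so after t trips out (and t−1 returns) at most 2t − (t−1) of the 5 are across; that first reaches 5 at t = 4, so at least 7 crossings are needed.
Since 5 < 7, 5 crossings cannot be enough. (The shortest complete plan in fact takes 7:)
1. 2 mutineers → the far shore.  (the near shore: 3O 0M; the far shore: 0O 2M)
2. 1 mutineer ← the near shore.  (the near shore: 3O 1M; the far shore: 0O 1M)
3. 2 officers → the far shore.  (the near shore: 1O 1M; the far shore: 2O 1M)
4. 1 officer ← the near shore.  (the near shore: 2O 1M; the far shore: 1O 1M)
5. 1 officer and 1 mutineer → the far shore.  (the near shore: 1O 0M; the far shore: 2O 2M)
6. 1 mutineer ← the near shore.  (the near shore: 1O 1M; the far shore: 2O 1M)
7. 1 officer and 1 mutineer → the far shore.  (the near shore: 0O 0M; the far shore: 3O 2M)

No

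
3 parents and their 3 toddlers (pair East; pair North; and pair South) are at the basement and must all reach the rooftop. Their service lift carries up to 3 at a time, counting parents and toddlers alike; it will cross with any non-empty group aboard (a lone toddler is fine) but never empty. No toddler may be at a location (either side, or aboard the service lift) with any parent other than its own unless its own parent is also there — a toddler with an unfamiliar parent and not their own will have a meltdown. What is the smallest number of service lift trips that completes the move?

Counting alone: each trip to the rooftop takes at most 3 across and each return brings at least 1 back, so after t trips out (and t−1 returns) at most 3t − (t−1) of the 6 are across; that first reaches 6 at t = 3, so at least 5 crossings are needed.
The plan below uses exactly 5 crossings, so it is optimal:
1. parent East and toddler East cross → the rooftop.
2. parent East crosses ← the basement.
3. parent East, parent North, and parent South cross → the rooftop.
4. toddler East crosses ← the basement.
5. toddler East, toddler North, and toddler South cross → the rooftop.

5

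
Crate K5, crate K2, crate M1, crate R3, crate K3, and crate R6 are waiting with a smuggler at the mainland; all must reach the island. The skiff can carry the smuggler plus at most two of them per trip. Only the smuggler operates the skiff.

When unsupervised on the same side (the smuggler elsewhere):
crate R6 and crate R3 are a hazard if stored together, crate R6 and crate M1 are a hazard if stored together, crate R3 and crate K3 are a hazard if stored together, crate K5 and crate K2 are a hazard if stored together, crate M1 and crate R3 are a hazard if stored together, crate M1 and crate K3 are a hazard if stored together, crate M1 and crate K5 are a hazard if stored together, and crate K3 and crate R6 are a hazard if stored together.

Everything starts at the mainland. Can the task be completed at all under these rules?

Whatever the first load, the items left behind include a forbidden pair without the smuggler. No opening move is safe, so no plan exists.

No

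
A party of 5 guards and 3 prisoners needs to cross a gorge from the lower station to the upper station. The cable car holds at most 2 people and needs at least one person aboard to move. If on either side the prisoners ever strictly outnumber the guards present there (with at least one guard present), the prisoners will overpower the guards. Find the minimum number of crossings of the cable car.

Counting alone: each trip to the upper station takes at most 2 across and each return brings at least 1 back, so after t trips out (and t−1 returns) at most 2t − (t−1) of the 8 are across; that first reaches 8 at t = 7, so at least 13 crossings are needed.
The plan below uses exactly 13 crossings, so it is optimal:
1. 2 prisoners → the upper station.  (the lower station: 5G 1P; the upper station: 0G 2P)
2. 1 prisoner ← the lower station.  (the lower station: 5G 2P; the upper station: 0G 1P)
3. 2 prisoners → the upper station.  (the lower station: 5G 0P; the upper station: 0G 3P)
4. 1 prisoner ← the lower station.  (the lower station: 5G 1P; the upper station: 0G 2P)
5. 2 guards → the upper station.  (the lower station: 3G 1P; the upper station: 2G 2P)
6. 1 prisoner ← the lower station.  (the lower station: 3G 2P; the upper station: 2G 1P)
7. 1 guard and 1 prisoner → the upper station.  (the lower station: 2G 1P; the upper station: 3G 2P)
8. 1 prisoner ← the lower station.  (the lower station: 2G 2P; the upper station: 3G 1P)
9. 2 prisoners → the upper station.  (the lower station: 2G 0P; the upper station: 3G 3P)
10. 1 prisoner ← the lower station.  (the lower station: 2G 1P; the upper station: 3G 2P)
11. 1 guard and 1 prisoner → the upper station.  (the lower station: 1G 0P; the upper station: 4G 3P)
12. 1 prisoner ← the lower station.  (the lower station: 1G 1P; the upper station: 4G 2P)
13. 1 guard and 1 prisoner → the upper station.  (the lower station: 0G 0P; the upper station: 5G 3P)

13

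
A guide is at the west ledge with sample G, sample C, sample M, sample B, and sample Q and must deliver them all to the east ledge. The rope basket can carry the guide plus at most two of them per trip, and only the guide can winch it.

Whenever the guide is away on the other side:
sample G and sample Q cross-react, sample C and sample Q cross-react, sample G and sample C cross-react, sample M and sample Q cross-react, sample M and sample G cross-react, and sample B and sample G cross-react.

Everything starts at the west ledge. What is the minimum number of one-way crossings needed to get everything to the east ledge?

7

Counting alone: the guide can take at most 2 across per trip to the east ledge, so moving all 5 needs at least 3 loaded trips out, with a return between consecutive ones — at least 5 crossings.
The safety rule pushes this higher. Following every safe sequence of crossings, the most of the 5 that can be at the east ledge as the rope basket arrives there on crossing 5 is 4 — never all 5.
So no plan with fewer than 7 crossings exists, and this one achieves 7:
1. Guide goes to the east ledge with sample G and sample Q.
2. Guide goes back to the west ledge with sample G.
3. Guide goes to the east ledge with sample B and sample G.
4. Guide goes back to the west ledge with sample G.
5. Guide goes to the east ledge with sample C and sample M.
6. Guide goes back to the west ledge with sample Q.
7. Guide goes to the east ledge with sample G and sample Q.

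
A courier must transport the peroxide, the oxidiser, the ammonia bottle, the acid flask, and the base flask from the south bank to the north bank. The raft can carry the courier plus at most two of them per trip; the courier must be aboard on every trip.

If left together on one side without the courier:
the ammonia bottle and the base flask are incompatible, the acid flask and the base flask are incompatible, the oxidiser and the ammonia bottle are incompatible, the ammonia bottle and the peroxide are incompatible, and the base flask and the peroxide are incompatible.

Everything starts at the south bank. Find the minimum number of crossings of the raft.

7

Counting alone: the courier can take at most 2 across per trip to the north bank, so moving all 5 needs at least 3 loaded trips out, with a return between consecutive ones — at least 5 crossings.
The safety rule pushes this higher. Following every safe sequence of crossings, the most of the 5 that can be at the north bank as the raft arrives there on crossing 5 is 4 — never all 5.
So no plan with fewer than 7 crossings exists, and this one achieves 7:
1. Courier goes to the north bank with the ammonia bottle and the base flask.
2. Courier goes back to the south bank with the ammonia bottle.
3. Courier goes to the north bank with the oxidiser and the peroxide.
4. Courier goes back to the south bank with the peroxide.
5. Courier goes to the north bank with the acid flask and the peroxide.
6. Courier goes back to the south bank with the base flask.
7. Courier goes to the north bank with the ammonia bottle and the base flask.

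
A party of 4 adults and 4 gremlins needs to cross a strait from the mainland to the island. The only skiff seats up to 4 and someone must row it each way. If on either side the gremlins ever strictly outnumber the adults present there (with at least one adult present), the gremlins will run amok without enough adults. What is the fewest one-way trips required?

Counting alone: each trip to the island takes at most 4 across and each return brings at least 1 back, so after t trips out (and t−1 returns) at most 4t − (t−1) of the 8 are across; that first reaches 8 at t = 3, so at least 5 crossings are needed.
The plan below uses exactly 5 crossings, so it is optimal:
1. 2 gremlins → the island.  (the mainland: 4A 2G; the island: 0A 2G)
2. 1 gremlin ← the mainland.  (the mainland: 4A 3G; the island: 0A 1G)
3. 4 adults → the island.  (the mainland: 0A 3G; the island: 4A 1G)
4. 1 gremlin ← the mainland.  (the mainland: 0A 4G; the island: 4A 0G)
5. 4 gremlins → the island.  (the mainland: 0A 0G; the island: 4A 4G)

5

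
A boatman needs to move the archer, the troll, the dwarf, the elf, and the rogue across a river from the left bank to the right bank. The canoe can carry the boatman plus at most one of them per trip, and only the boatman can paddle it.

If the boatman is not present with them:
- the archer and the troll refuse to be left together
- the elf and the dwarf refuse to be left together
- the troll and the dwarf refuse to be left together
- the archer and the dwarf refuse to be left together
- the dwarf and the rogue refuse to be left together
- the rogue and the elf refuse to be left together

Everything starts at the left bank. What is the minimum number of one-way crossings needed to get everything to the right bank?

impossible

Whatever the first load, the items left behind include a forbidden pair without the boatman. No opening move is safe, so no plan exists.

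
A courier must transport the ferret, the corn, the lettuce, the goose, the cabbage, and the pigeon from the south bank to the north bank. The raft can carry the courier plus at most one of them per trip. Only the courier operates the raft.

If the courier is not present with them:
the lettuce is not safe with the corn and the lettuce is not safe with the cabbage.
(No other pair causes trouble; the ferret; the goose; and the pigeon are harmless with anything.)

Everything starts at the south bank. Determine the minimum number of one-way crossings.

Counting alone: the courier can take at most 1 across per trip to the north bank, so moving all 6 needs at least 6 loaded trips out, with a return between consecutive ones — at least 11 crossings.
The safety rule pushes this higher. Following every safe sequence of crossings, the most of the 6 that can be at the north bank as the raft arrives there on crossing 11 is 5 — never all 6.
So no plan with fewer than 13 crossings exists, and this one achieves 13:
1. Courier goes to the north bank with the lettuce.  [the south bank: the cabbage, the corn, the ferret, the goose, the pigeon | the north bank: the lettuce]
2. Courier goes back to the south bank alone.  [the south bank: the cabbage, the corn, the ferret, the goose, the pigeon | the north bank: the lettuce]
3. Courier goes to the north bank with the ferret.  [the south bank: the cabbage, the corn, the goose, the pigeon | the north bank: the ferret, the lettuce]
4. Courier goes back to the south bank alone.  [the south bank: the cabbage, the corn, the goose, the pigeon | the north bank: the ferret, the lettuce]
5. Courier goes to the north bank with the corn.  [the south bank: the cabbage, the goose, the pigeon | the north bank: the corn, the ferret, the lettuce]
6. Courier goes back to the south bank with the lettuce.  [the south bank: the cabbage, the goose, the lettuce, the pigeon | the north bank: the corn, the ferret]
7. Courier goes to the north bank with the cabbage.  [the south bank: the goose, the lettuce, the pigeon | the north bank: the cabbage, the corn, the ferret]
8. Courier goes back to the south bank alone.  [the south bank: the goose, the lettuce, the pigeon | the north bank: the cabbage, the corn, the ferret]
9. Courier goes to the north bank with the goose.  [the south bank: the lettuce, the pigeon | the north bank: the cabbage, the corn, the ferret, the goose]
10. Courier goes back to the south bank alone.  [the south bank: the lettuce, the pigeon | the north bank: the cabbage, the corn, the ferret, the goose]
11. Courier goes to the north bank with the pigeon.  [the south bank: the lettuce | the north bank: the cabbage, the corn, the ferret, the goose, the pigeon]
12. Courier goes back to the south bank alone.  [the south bank: the lettuce | the north bank: the cabbage, the corn, the ferret, the goose, the pigeon]
13. Courier goes to the north bank with the lettuce.  [the south bank: — | the north bank: the cabbage, the corn, the ferret, the goose, the lettuce, the pigeon]

13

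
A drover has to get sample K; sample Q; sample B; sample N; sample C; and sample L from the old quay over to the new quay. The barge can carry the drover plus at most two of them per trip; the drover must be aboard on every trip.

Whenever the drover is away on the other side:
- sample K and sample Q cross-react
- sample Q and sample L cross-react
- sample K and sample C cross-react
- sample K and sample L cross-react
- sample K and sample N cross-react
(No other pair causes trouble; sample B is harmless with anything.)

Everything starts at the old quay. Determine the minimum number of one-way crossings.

Counting alone: the drover can take at most 2 across per trip to the new quay, so moving all 6 needs at least 3 loaded trips out, with a return between consecutive ones — at least 5 crossings.
The safety rule pushes this higher. Following every safe sequence of crossings, the most of the 6 that can be at the new quay as the barge arrives there on crossings 5, 7 is 4, 5 respectively — never all 6.
So no plan with fewer than 9 crossings exists, and this one achieves 9:
1. Drover goes to the new quay with sample K and sample Q.  [the old quay: sample B, sample C, sample L, sample N | the new quay: sample K, sample Q]
2. Drover goes back to the old quay with sample K.  [the old quay: sample B, sample C, sample K, sample L, sample N | the new quay: sample Q]
3. Drover goes to the new quay with sample B and sample K.  [the old quay: sample C, sample L, sample N | the new quay: sample B, sample K, sample Q]
4. Drover goes back to the old quay with sample K.  [the old quay: sample C, sample K, sample L, sample N | the new quay: sample B, sample Q]
5. Drover goes to the new quay with sample K and sample N.  [the old quay: sample C, sample L | the new quay: sample B, sample K, sample N, sample Q]
6. Drover goes back to the old quay with sample K.  [the old quay: sample C, sample K, sample L | the new quay: sample B, sample N, sample Q]
7. Drover goes to the new quay with sample C and sample K.  [the old quay: sample L | the new quay: sample B, sample C, sample K, sample N, sample Q]
8. Drover goes back to the old quay with sample K.  [the old quay: sample K, sample L | the new quay: sample B, sample C, sample N, sample Q]
9. Drover goes to the new quay with sample K and sample L.  [the old quay: — | the new quay: sample B, sample C, sample K, sample L, sample N, sample Q]

9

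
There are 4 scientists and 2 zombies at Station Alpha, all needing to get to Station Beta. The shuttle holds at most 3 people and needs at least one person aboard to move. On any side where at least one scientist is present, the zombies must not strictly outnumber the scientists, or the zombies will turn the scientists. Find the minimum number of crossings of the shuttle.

Counting alone: each trip to Station Beta takes at most 3 across and each return brings at least 1 back, so after t trips out (and t−1 returns) at most 3t − (t−1) of the 6 are across; that first reaches 6 at t = 3, so at least 5 crossings are needed.
The plan below uses exactly 5 crossings, so it is optimal:
1. 2 zombies → Station Beta.  (Station Alpha: 4S 0Z; Station Beta: 0S 2Z)
2. 1 zombie ← Station Alpha.  (Station Alpha: 4S 1Z; Station Beta: 0S 1Z)
3. 2 scientists and 1 zombie → Station Beta.  (Station Alpha: 2S 0Z; Station Beta: 2S 2Z)
4. 1 zombie ← Station Alpha.  (Station Alpha: 2S 1Z; Station Beta: 2S 1Z)
5. 2 scientists and 1 zombie → Station Beta.  (Station Alpha: 0S 0Z; Station Beta: 4S 2Z)

5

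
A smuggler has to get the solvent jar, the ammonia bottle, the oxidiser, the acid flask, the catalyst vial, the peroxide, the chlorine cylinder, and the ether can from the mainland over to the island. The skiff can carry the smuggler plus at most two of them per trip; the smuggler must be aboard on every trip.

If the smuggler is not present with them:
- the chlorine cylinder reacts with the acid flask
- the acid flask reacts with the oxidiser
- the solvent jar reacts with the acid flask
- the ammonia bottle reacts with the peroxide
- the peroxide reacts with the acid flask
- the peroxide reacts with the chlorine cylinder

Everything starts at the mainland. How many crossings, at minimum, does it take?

Counting alone: the smuggler can take at most 2 across per trip to the island, so moving all 8 needs at least 4 loaded trips out, with a return between consecutive ones — at least 7 crossings.
The safety rule pushes this higher. Following every safe sequence of crossings, the most of the 8 that can be at the island as the skiff arrives there on crossings 7, 9, 11 is 5, 6, 7 respectively — never all 8.
So no plan with fewer than 13 crossings exists, and this one achieves 13:
1. Smuggler goes to the island with the acid flask and the peroxide.  [the mainland: the ammonia bottle, the catalyst vial, the chlorine cylinder, the ether can, the oxidiser, the solvent jar | the island: the acid flask, the peroxide]
2. Smuggler goes back to the mainland with the acid flask.  [the mainland: the acid flask, the ammonia bottle, the catalyst vial, the chlorine cylinder, the ether can, the oxidiser, the solvent jar | the island: the peroxide]
3. Smuggler goes to the island with the acid flask and the solvent jar.  [the mainland: the ammonia bottle, the catalyst vial, the chlorine cylinder, the ether can, the oxidiser | the island: the acid flask, the peroxide, the solvent jar]
4. Smuggler goes back to the mainland with the acid flask.  [the mainland: the acid flask, the ammonia bottle, the catalyst vial, the chlorine cylinder, the ether can, the oxidiser | the island: the peroxide, the solvent jar]
5. Smuggler goes to the island with the acid flask and the oxidiser.  [the mainland: the ammonia bottle, the catalyst vial, the chlorine cylinder, the ether can | the island: the acid flask, the oxidiser, the peroxide, the solvent jar]
6. Smuggler goes back to the mainland with the acid flask.  [the mainland: the acid flask, the ammonia bottle, the catalyst vial, the chlorine cylinder, the ether can | the island: the oxidiser, the peroxide, the solvent jar]
7. Smuggler goes to the island with the ammonia bottle and the chlorine cylinder.  [the mainland: the acid flask, the catalyst vial, the ether can | the island: the ammonia bottle, the chlorine cylinder, the oxidiser, the peroxide, the solvent jar]
8. Smuggler goes back to the mainland with the peroxide.  [the mainland: the acid flask, the catalyst vial, the ether can, the peroxide | the island: the ammonia bottle, the chlorine cylinder, the oxidiser, the solvent jar]
9. Smuggler goes to the island with the acid flask and the catalyst vial.  [the mainland: the ether can, the peroxide | the island: the acid flask, the ammonia bottle, the catalyst vial, the chlorine cylinder, the oxidiser, the solvent jar]
10. Smuggler goes back to the mainland with the acid flask.  [the mainland: the acid flask, the ether can, the peroxide | the island: the ammonia bottle, the catalyst vial, the chlorine cylinder, the oxidiser, the solvent jar]
11. Smuggler goes to the island with the acid flask and the ether can.  [the mainland: the peroxide | the island: the acid flask, the ammonia bottle, the catalyst vial, the chlorine cylinder, the ether can, the oxidiser, the solvent jar]
12. Smuggler goes back to the mainland with the acid flask.  [the mainland: the acid flask, the peroxide | the island: the ammonia bottle, the catalyst vial, the chlorine cylinder, the ether can, the oxidiser, the solvent jar]
13. Smuggler goes to the island with the acid flask and the peroxide.  [the mainland: — | the island: the acid flask, the ammonia bottle, the catalyst vial, the chlorine cylinder, the ether can, the oxidiser, the peroxide, the solvent jar]

13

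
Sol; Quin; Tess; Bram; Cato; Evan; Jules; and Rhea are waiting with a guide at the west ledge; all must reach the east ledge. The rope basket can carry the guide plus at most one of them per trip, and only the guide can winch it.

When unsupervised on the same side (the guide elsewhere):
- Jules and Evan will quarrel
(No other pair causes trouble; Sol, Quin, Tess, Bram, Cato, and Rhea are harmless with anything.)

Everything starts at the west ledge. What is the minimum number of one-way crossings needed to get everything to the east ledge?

15

Counting alone: the guide can take at most 1 across per trip to the east ledge, so moving all 8 needs at least 8 loaded trips out, with a return between consecutive ones — at least 15 crossings.
The plan below uses exactly 15 crossings, so it is optimal:
1. Guide goes to the east ledge with Evan.
2. Guide goes back to the west ledge alone.
3. Guide goes to the east ledge with Sol.
4. Guide goes back to the west ledge alone.
5. Guide goes to the east ledge with Quin.
6. Guide goes back to the west ledge alone.
7. Guide goes to the east ledge with Tess.
8. Guide goes back to the west ledge alone.
9. Guide goes to the east ledge with Bram.
10. Guide goes back to the west ledge alone.
11. Guide goes to the east ledge with Cato.
12. Guide goes back to the west ledge alone.
13. Guide goes to the east ledge with Rhea.
14. Guide goes back to the west ledge alone.
15. Guide goes to the east ledge with Jules.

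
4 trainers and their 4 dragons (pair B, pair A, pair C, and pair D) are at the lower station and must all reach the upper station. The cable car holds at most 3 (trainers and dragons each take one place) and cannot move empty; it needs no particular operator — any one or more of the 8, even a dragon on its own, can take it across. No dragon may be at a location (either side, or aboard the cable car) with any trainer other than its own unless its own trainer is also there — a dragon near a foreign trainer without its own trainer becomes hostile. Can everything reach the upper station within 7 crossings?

No

Counting alone: each trip to the upper station takes at most 3 across and each return brings at least 1 back, so after t trips out (and t−1 returns) at most 3t − (t−1) of the 8 are across; that first reaches 8 at t = 4, so at least 7 crossings are needed.
The safety rule pushes this higher. Following every safe sequence of crossings, the most of the 8 that can be at the upper station as the cable car arrives there on crossing 7 is 7 — never all 8.
So the move cannot be finished within 7 crossings. (The shortest complete plan takes 9:)
1. dragon B and trainer B cross → the upper station.
2. trainer B crosses ← the lower station.
3. dragon A, trainer A, and trainer B cross → the upper station.
4. dragon B and trainer B cross ← the lower station.
5. trainer B, trainer C, and trainer D cross → the upper station.
6. dragon A crosses ← the lower station.
7. dragon A and dragon B cross → the upper station.
8. dragon B crosses ← the lower station.
9. dragon B, dragon C, and dragon D cross → the upper station.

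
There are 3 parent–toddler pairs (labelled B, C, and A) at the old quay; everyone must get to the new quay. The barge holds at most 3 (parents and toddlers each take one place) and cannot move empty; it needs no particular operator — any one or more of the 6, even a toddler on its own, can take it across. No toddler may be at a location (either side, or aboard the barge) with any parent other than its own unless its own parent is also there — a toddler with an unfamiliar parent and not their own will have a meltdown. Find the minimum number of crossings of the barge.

5

Counting alone: each trip to the new quay takes at most 3 across and each return brings at least 1 back, so after t trips out (and t−1 returns) at most 3t − (t−1) of the 6 are across; that first reaches 6 at t = 3, so at least 5 crossings are needed.
The plan below uses exactly 5 crossings, so it is optimal:
1. parent B and toddler B cross → the new quay.
2. parent B crosses ← the old quay.
3. parent A, parent B, and parent C cross → the new quay.
4. toddler B crosses ← the old quay.
5. toddler A, toddler B, and toddler C cross → the new quay.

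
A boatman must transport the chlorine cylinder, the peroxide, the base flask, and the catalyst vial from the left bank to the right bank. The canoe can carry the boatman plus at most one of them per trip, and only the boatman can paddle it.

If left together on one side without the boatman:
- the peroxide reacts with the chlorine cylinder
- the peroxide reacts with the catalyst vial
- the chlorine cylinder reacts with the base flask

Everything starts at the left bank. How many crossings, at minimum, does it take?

impossible

Whatever the first load, the items left behind include a forbidden pair without the boatman. No opening move is safe, so no plan exists.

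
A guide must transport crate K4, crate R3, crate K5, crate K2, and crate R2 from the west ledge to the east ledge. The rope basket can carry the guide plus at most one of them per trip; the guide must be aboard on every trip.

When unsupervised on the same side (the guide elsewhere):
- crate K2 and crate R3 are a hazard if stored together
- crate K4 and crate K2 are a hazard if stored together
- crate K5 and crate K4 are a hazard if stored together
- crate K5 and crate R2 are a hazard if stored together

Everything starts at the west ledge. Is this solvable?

No

Whatever the first load, the items left behind include a forbidden pair without the guide. No opening move is safe, so no plan exists.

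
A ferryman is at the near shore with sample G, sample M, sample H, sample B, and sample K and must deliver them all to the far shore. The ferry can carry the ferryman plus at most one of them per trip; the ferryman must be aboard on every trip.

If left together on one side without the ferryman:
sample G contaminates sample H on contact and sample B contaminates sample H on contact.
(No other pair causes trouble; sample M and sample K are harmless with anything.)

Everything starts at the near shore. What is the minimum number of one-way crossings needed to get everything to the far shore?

Counting alone: the ferryman can take at most 1 across per trip to the far shore, so moving all 5 needs at least 5 loaded trips out, with a return between consecutive ones — at least 9 crossings.
The safety rule pushes this higher. Following every safe sequence of crossings, the most of the 5 that can be at the far shore as the ferry arrives there on crossing 9 is 4 — never all 5.
So no plan with fewer than 11 crossings exists, and this one achieves 11:
1. Ferryman goes to the far shore with sample H.  [the near shore: sample B, sample G, sample K, sample M | the far shore: sample H]
2. Ferryman goes back to the near shore alone.  [the near shore: sample B, sample G, sample K, sample M | the far shore: sample H]
3. Ferryman goes to the far shore with sample G.  [the near shore: sample B, sample K, sample M | the far shore: sample G, sample H]
4. Ferryman goes back to the near shore with sample H.  [the near shore: sample B, sample H, sample K, sample M | the far shore: sample G]
5. Ferryman goes to the far shore with sample B.  [the near shore: sample H, sample K, sample M | the far shore: sample B, sample G]
6. Ferryman goes back to the near shore alone.  [the near shore: sample H, sample K, sample M | the far shore: sample B, sample G]
7. Ferryman goes to the far shore with sample M.  [the near shore: sample H, sample K | the far shore: sample B, sample G, sample M]
8. Ferryman goes back to the near shore alone.  [the near shore: sample H, sample K | the far shore: sample B, sample G, sample M]
9. Ferryman goes to the far shore with sample K.  [the near shore: sample H | the far shore: sample B, sample G, sample K, sample M]
10. Ferryman goes back to the near shore alone.  [the near shore: sample H | the far shore: sample B, sample G, sample K, sample M]
11. Ferryman goes to the far shore with sample H.  [the near shore: — | the far shore: sample B, sample G, sample H, sample K, sample M]

11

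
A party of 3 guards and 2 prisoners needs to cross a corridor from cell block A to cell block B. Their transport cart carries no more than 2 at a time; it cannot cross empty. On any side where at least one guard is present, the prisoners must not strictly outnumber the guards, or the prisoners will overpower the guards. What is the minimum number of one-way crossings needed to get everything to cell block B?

Counting alone: each trip to cell block B takes at most 2 across and each return brings at least 1 back, so after t trips out (and t−1 returns) at most 2t − (t−1) of the 5 are across; that first reaches 5 at t = 4, so at least 7 crossings are needed.
The plan below uses exactly 7 crossings, so it is optimal:
1. 2 prisoners → cell block B.  (cell block A: 3G 0P; cell block B: 0G 2P)
2. 1 prisoner ← cell block A.  (cell block A: 3G 1P; cell block B: 0G 1P)
3. 2 guards → cell block B.  (cell block A: 1G 1P; cell block B: 2G 1P)
4. 1 guard ← cell block A.  (cell block A: 2G 1P; cell block B: 1G 1P)
5. 1 guard and 1 prisoner → cell block B.  (cell block A: 1G 0P; cell block B: 2G 2P)
6. 1 prisoner ← cell block A.  (cell block A: 1G 1P; cell block B: 2G 1P)
7. 1 guard and 1 prisoner → cell block B.  (cell block A: 0G 0P; cell block B: 3G 2P)

7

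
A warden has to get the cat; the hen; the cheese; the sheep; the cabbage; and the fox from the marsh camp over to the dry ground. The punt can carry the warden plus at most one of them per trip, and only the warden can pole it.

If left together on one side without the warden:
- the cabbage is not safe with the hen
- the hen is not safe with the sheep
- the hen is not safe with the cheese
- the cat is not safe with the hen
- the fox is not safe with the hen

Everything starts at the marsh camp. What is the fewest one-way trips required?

impossible

Following every safe sequence of crossings from the start, the most of the 6 that can be at the dry ground as the punt arrives there on crossings 1, 3 is 1, 2 respectively; the best ever achieved is 2 of 6.
From crossing 5 on, no configuration arises that was not already reachable earlier: only 13 distinct safe configurations (who is on which side, and where the punt is) can ever be reached, none of them has everyone across, and every continuation just revisits them. So no valid plan exists.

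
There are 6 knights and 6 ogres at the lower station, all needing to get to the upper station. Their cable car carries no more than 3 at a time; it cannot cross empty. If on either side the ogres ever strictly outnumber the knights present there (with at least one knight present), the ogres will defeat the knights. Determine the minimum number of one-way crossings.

impossible

Following every safe sequence of crossings from the start, the most of the 12 that can be at the upper station as the cable car arrives there on crossings 1, 3, 5 is 3, 5, 6 respectively; the best ever achieved is 6 of 12.
From crossing 7 on, no configuration arises that was not already reachable earlier: only 17 distinct safe configurations (who is on which side, and where the cable car is) can ever be reached, none of them has everyone across, and every continuation just revisits them. They are: 0 knights + 0 ogres across (cable car back at the start); 0 knights + 1 ogre across (cable car there); 0 knights + 1 ogre across (cable car back at the start); 0 knights + 2 ogres across (cable car there); 0 knights + 2 ogres across (cable car back at the start); 0 knights + 3 ogres across (cable car there); 0 knights + 3 ogres across (cable car back at the start); 0 knights + 4 ogres across (cable car there); 0 knights + 4 ogres across (cable car back at the start); 0 knights + 5 ogres across (cable car there); 0 knights + 5 ogres across (cable car back at the start); 0 knights + 6 ogres across (cable car there); 1 knight + 1 ogre across (cable car there); 1 knight + 1 ogre across (cable car back at the start); 2 knights + 2 ogres across (cable car there); 2 knights + 2 ogres across (cable car back at the start); 3 knights + 3 ogres across (cable car there). So no valid plan exists.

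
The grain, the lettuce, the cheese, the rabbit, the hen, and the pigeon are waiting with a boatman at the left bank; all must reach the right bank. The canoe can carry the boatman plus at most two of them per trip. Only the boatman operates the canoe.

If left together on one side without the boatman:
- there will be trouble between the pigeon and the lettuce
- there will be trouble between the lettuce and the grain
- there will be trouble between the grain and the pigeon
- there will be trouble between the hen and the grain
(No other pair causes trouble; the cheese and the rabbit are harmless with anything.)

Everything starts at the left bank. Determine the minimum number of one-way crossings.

9

Counting alone: the boatman can take at most 2 across per trip to the right bank, so moving all 6 needs at least 3 loaded trips out, with a return between consecutive ones — at least 5 crossings.
The safety rule pushes this higher. Following every safe sequence of crossings, the most of the 6 that can be at the right bank as the canoe arrives there on crossings 5, 7 is 4, 5 respectively — never all 6.
So no plan with fewer than 9 crossings exists, and this one achieves 9:
1. Boatman goes to the right bank with the grain and the lettuce.  [the left bank: the cheese, the hen, the pigeon, the rabbit | the right bank: the grain, the lettuce]
2. Boatman goes back to the left bank with the grain.  [the left bank: the cheese, the grain, the hen, the pigeon, the rabbit | the right bank: the lettuce]
3. Boatman goes to the right bank with the cheese and the grain.  [the left bank: the hen, the pigeon, the rabbit | the right bank: the cheese, the grain, the lettuce]
4. Boatman goes back to the left bank with the grain.  [the left bank: the grain, the hen, the pigeon, the rabbit | the right bank: the cheese, the lettuce]
5. Boatman goes to the right bank with the grain and the rabbit.  [the left bank: the hen, the pigeon | the right bank: the cheese, the grain, the lettuce, the rabbit]
6. Boatman goes back to the left bank with the grain.  [the left bank: the grain, the hen, the pigeon | the right bank: the cheese, the lettuce, the rabbit]
7. Boatman goes to the right bank with the grain and the hen.  [the left bank: the pigeon | the right bank: the cheese, the grain, the hen, the lettuce, the rabbit]
8. Boatman goes back to the left bank with the grain.  [the left bank: the grain, the pigeon | the right bank: the cheese, the hen, the lettuce, the rabbit]
9. Boatman goes to the right bank with the grain and the pigeon.  [the left bank: — | the right bank: the cheese, the grain, the hen, the lettuce, the pigeon, the rabbit]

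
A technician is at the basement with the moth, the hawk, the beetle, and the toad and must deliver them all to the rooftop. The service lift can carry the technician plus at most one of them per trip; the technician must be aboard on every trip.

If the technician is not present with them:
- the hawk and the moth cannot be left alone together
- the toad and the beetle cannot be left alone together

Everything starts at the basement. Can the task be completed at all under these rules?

Whatever the first load, the items left behind include a forbidden pair without the technician. No opening move is safe, so no plan exists.

No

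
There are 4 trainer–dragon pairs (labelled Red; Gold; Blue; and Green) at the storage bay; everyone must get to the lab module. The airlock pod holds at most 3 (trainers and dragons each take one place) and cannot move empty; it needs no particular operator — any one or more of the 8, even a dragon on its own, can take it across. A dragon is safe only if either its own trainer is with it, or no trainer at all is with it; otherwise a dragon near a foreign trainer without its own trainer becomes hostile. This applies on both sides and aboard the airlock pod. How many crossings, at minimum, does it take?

9

Counting alone: each trip to the lab module takes at most 3 across and each return brings at least 1 back, so after t trips out (and t−1 returns) at most 3t − (t−1) of the 8 are across; that first reaches 8 at t = 4, so at least 7 crossings are needed.
The safety rule pushes this higher. Following every safe sequence of crossings, the most of the 8 that can be at the lab module as the airlock pod arrives there on crossing 7 is 7 — never all 8.
So no plan with fewer than 9 crossings exists, and this one achieves 9:
1. dragon Red and trainer Red cross → the lab module.
2. trainer Red crosses ← the storage bay.
3. dragon Gold, trainer Gold, and trainer Red cross → the lab module.
4. dragon Red and trainer Red cross ← the storage bay.
5. trainer Blue, trainer Green, and trainer Red cross → the lab module.
6. dragon Gold crosses ← the storage bay.
7. dragon Gold and dragon Red cross → the lab module.
8. dragon Red crosses ← the storage bay.
9. dragon Blue, dragon Green, and dragon Red cross → the lab module.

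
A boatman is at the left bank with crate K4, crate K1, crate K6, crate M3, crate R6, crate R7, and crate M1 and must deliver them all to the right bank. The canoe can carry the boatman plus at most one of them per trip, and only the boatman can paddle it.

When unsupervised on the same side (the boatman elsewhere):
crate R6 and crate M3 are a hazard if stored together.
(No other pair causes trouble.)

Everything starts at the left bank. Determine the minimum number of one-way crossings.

Counting alone: the boatman can take at most 1 across per trip to the right bank, so moving all 7 needs at least 7 loaded trips out, with a return between consecutive ones — at least 13 crossings.
The plan below uses exactly 13 crossings, so it is optimal:
1. Boatman goes to the right bank with crate M3.  [the left bank: crate K1, crate K4, crate K6, crate M1, crate R6, crate R7 | the right bank: crate M3]
2. Boatman goes back to the left bank alone.  [the left bank: crate K1, crate K4, crate K6, crate M1, crate R6, crate R7 | the right bank: crate M3]
3. Boatman goes to the right bank with crate K4.  [the left bank: crate K1, crate K6, crate M1, crate R6, crate R7 | the right bank: crate K4, crate M3]
4. Boatman goes back to the left bank alone.  [the left bank: crate K1, crate K6, crate M1, crate R6, crate R7 | the right bank: crate K4, crate M3]
5. Boatman goes to the right bank with crate K1.  [the left bank: crate K6, crate M1, crate R6, crate R7 | the right bank: crate K1, crate K4, crate M3]
6. Boatman goes back to the left bank alone.  [the left bank: crate K6, crate M1, crate R6, crate R7 | the right bank: crate K1, crate K4, crate M3]
7. Boatman goes to the right bank with crate K6.  [the left bank: crate M1, crate R6, crate R7 | the right bank: crate K1, crate K4, crate K6, crate M3]
8. Boatman goes back to the left bank alone.  [the left bank: crate M1, crate R6, crate R7 | the right bank: crate K1, crate K4, crate K6, crate M3]
9. Boatman goes to the right bank with crate R7.  [the left bank: crate M1, crate R6 | the right bank: crate K1, crate K4, crate K6, crate M3, crate R7]
10. Boatman goes back to the left bank alone.  [the left bank: crate M1, crate R6 | the right bank: crate K1, crate K4, crate K6, crate M3, crate R7]
11. Boatman goes to the right bank with crate M1.  [the left bank: crate R6 | the right bank: crate K1, crate K4, crate K6, crate M1, crate M3, crate R7]
12. Boatman goes back to the left bank alone.  [the left bank: crate R6 | the right bank: crate K1, crate K4, crate K6, crate M1, crate M3, crate R7]
13. Boatman goes to the right bank with crate R6.  [the left bank: — | the right bank: crate K1, crate K4, crate K6, crate M1, crate M3, crate R6, crate R7]

13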